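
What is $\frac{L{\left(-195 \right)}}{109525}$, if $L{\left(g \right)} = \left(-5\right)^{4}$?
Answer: $\frac{25}{4381} \approx 0.0057065$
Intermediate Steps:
$L{\left(g \right)} = 625$
$\frac{L{\left(-195 \right)}}{109525} = \frac{625}{109525} = 625 \cdot \frac{1}{109525} = \frac{25}{4381}$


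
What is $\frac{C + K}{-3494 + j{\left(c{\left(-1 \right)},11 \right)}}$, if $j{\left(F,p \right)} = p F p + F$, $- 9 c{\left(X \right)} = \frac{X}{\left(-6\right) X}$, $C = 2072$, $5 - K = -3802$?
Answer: $- \frac{158733}{94277} \approx -1.6837$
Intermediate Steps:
$K = 3807$ ($K = 5 - -3802 = 5 + 3802 = 3807$)
$c{\left(X \right)} = \frac{1}{54}$ ($c{\left(X \right)} = - \frac{X \frac{1}{\left(-6\right) X}}{9} = - \frac{X \left(- \frac{1}{6 X}\right)}{9} = \left(- \frac{1}{9}\right) \left(- \frac{1}{6}\right) = \frac{1}{54}$)
$j{\left(F,p \right)} = F + F p^{2}$ ($j{\left(F,p \right)} = F p p + F = F p^{2} + F = F + F p^{2}$)
$\frac{C + K}{-3494 + j{\left(c{\left(-1 \right)},11 \right)}} = \frac{2072 + 3807}{-3494 + \frac{1 + 11^{2}}{54}} = \frac{5879}{-3494 + \frac{1 + 121}{54}} = \frac{5879}{-3494 + \frac{1}{54} \cdot 122} = \frac{5879}{-3494 + \frac{61}{27}} = \frac{5879}{- \frac{94277}{27}} = 5879 \left(- \frac{27}{94277}\right) = - \frac{158733}{94277}$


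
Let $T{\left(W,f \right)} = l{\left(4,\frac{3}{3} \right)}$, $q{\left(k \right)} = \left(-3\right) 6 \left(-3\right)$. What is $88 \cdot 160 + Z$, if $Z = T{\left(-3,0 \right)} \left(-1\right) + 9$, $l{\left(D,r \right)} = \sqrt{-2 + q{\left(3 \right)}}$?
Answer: $14089 - 2 \sqrt{13} \approx 14082.0$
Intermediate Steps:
$q{\left(k \right)} = 54$ ($q{\left(k \right)} = \left(-18\right) \left(-3\right) = 54$)
$l{\left(D,r \right)} = 2 \sqrt{13}$ ($l{\left(D,r \right)} = \sqrt{-2 + 54} = \sqrt{52} = 2 \sqrt{13}$)
$T{\left(W,f \right)} = 2 \sqrt{13}$
$Z = 9 - 2 \sqrt{13}$ ($Z = 2 \sqrt{13} \left(-1\right) + 9 = - 2 \sqrt{13} + 9 = 9 - 2 \sqrt{13} \approx 1.7889$)
$88 \cdot 160 + Z = 88 \cdot 160 + \left(9 - 2 \sqrt{13}\right) = 14080 + \left(9 - 2 \sqrt{13}\right) = 14089 - 2 \sqrt{13}$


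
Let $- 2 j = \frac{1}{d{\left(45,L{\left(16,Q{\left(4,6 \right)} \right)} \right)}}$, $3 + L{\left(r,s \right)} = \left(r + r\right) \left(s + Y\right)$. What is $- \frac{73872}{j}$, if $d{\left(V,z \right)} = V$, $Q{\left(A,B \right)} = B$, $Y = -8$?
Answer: $6648480$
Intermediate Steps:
$L{\left(r,s \right)} = -3 + 2 r \left(-8 + s\right)$ ($L{\left(r,s \right)} = -3 + \left(r + r\right) \left(s - 8\right) = -3 + 2 r \left(-8 + s\right)$)
$j = - \frac{1}{90}$ ($j = - \frac{1}{2 \cdot 45} = \left(- \frac{1}{2}\right) \frac{1}{45} = - \frac{1}{90} \approx -0.011111$)
$- \frac{73872}{j} = - \frac{73872}{- \frac{1}{90}} = \left(-73872\right) \left(-90\right) = 6648480$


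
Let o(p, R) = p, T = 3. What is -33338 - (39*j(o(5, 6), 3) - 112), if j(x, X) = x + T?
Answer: -33538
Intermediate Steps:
j(x, X) = 3 + x (j(x, X) = x + 3 = 3 + x)
-33338 - (39*j(o(5, 6), 3) - 112) = -33338 - (39*(3 + 5) - 112) = -33338 - (39*8 - 112) = -33338 - (312 - 112) = -33338 - 1*200 = -33338 - 200 = -33538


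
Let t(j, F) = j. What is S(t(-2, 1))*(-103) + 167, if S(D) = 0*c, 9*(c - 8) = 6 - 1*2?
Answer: 167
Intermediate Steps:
c = 76/9 (c = 8 + (6 - 1*2)/9 = 8 + (6 - 2)/9 = 8 + (⅑)*4 = 8 + 4/9 = 76/9 ≈ 8.4444)
S(D) = 0 (S(D) = 0*(76/9) = 0)
S(t(-2, 1))*(-103) + 167 = 0*(-103) + 167 = 0 + 167 = 167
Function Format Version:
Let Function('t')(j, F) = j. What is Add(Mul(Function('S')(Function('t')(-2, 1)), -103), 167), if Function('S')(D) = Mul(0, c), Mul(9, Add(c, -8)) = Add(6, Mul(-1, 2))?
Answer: 167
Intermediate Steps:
c = Rational(76, 9) (c = Add(8, Mul(Rational(1, 9), Add(6, Mul(-1, 2)))) = Add(8, Mul(Rational(1, 9), Add(6, -2))) = Add(8, Mul(Rational(1, 9), 4)) = Add(8, Rational(4, 9)) = Rational(76, 9) ≈ 8.4444)
Function('S')(D) = 0 (Function('S')(D) = Mul(0, Rational(76, 9)) = 0)
Add(Mul(Function('S')(Function('t')(-2, 1)), -103), 167) = Add(Mul(0, -103), 167) = Add(0, 167) = 167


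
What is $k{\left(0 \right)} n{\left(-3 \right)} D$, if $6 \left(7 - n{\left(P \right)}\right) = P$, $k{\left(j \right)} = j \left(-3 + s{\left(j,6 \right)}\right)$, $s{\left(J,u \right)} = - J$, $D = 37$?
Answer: $0$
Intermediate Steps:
$k{\left(j \right)} = j \left(-3 - j\right)$
$n{\left(P \right)} = 7 - \frac{P}{6}$
$k{\left(0 \right)} n{\left(-3 \right)} D = \left(-1\right) 0 \left(3 + 0\right) \left(7 - - \frac{1}{2}\right) 37 = \left(-1\right) 0 \cdot 3 \left(7 + \frac{1}{2}\right) 37 = 0 \cdot \frac{15}{2} \cdot 37 = 0 \cdot 37 = 0$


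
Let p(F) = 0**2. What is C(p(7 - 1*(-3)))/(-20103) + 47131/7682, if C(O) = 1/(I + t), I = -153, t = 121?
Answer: 15159595729/2470899936 ≈ 6.1353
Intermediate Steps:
p(F) = 0
C(O) = -1/32 (C(O) = 1/(-153 + 121) = 1/(-32) = -1/32)
C(p(7 - 1*(-3)))/(-20103) + 47131/7682 = -1/32/(-20103) + 47131/7682 = -1/32*(-1/20103) + 47131*(1/7682) = 1/643296 + 47131/7682 = 15159595729/2470899936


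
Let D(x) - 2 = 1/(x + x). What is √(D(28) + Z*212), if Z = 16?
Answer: √2660910/28 ≈ 58.258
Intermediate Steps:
D(x) = 2 + 1/(2*x) (D(x) = 2 + 1/(x + x) = 2 + 1/(2*x))
√(D(28) + Z*212) = √((2 + (½)/28) + 16*212) = √((2 + (½)*(1/28)) + 3392) = √((2 + 1/56) + 3392) = √(113/56 + 3392) = √(190065/56) = √2660910/28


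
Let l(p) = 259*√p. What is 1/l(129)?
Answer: √129/33411 ≈ 0.00033994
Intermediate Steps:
1/l(129) = 1/(259*√129) = √129/33411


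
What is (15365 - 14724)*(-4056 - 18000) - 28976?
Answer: -14166872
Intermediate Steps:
(15365 - 14724)*(-4056 - 18000) - 28976 = 641*(-22056) - 28976 = -14137896 - 28976 = -14166872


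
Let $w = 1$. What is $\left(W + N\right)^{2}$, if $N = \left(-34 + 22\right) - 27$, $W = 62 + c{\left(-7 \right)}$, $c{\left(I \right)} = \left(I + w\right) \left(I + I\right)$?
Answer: $11449$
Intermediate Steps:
$c{\left(I \right)} = 2 I \left(1 + I\right)$ ($c{\left(I \right)} = \left(I + 1\right) \left(I + I\right) = \left(1 + I\right) 2 I = 2 I \left(1 + I\right)$)
$W = 146$ ($W = 62 + 2 \left(-7\right) \left(1 - 7\right) = 62 + 2 \left(-7\right) \left(-6\right) = 62 + 84 = 146$)
$N = -39$ ($N = -12 - 27 = -39$)
$\left(W + N\right)^{2} = \left(146 - 39\right)^{2} = 107^{2} = 11449$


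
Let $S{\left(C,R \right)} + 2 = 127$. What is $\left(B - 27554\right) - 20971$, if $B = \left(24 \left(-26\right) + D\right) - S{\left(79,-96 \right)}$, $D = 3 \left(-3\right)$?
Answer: $-49283$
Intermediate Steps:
$D = -9$
$S{\left(C,R \right)} = 125$ ($S{\left(C,R \right)} = -2 + 127 = 125$)
$B = -758$ ($B = \left(24 \left(-26\right) - 9\right) - 125 = \left(-624 - 9\right) - 125 = -633 - 125 = -758$)
$\left(B - 27554\right) - 20971 = \left(-758 - 27554\right) - 20971 = -28312 - 20971 = -49283$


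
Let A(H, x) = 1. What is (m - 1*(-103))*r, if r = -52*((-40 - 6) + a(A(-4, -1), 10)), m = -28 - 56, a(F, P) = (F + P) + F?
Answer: 33592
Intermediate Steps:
a(F, P) = P + 2*F
m = -84
r = 1768 (r = -52*((-40 - 6) + (10 + 2*1)) = -52*(-46 + (10 + 2)) = -52*(-46 + 12) = -52*(-34) = 1768)
(m - 1*(-103))*r = (-84 - 1*(-103))*1768 = (-84 + 103)*1768 = 19*1768 = 33592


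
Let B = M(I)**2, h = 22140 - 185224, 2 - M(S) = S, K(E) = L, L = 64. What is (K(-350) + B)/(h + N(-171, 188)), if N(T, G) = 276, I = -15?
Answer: -353/162808 ≈ -0.0021682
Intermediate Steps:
K(E) = 64
M(S) = 2 - S
h = -163084
B = 289 (B = (2 - 1*(-15))**2 = (2 + 15)**2 = 17**2 = 289)
(K(-350) + B)/(h + N(-171, 188)) = (64 + 289)/(-163084 + 276) = 353/(-162808) = 353*(-1/162808) = -353/162808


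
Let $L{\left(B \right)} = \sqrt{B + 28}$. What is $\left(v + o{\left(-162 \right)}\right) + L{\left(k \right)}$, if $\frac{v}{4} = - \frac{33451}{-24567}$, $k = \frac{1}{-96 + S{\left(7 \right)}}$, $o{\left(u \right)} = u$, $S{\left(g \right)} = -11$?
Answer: $- \frac{3846050}{24567} + \frac{\sqrt{320465}}{107} \approx -151.26$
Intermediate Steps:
$k = - \frac{1}{107}$ ($k = \frac{1}{-96 - 11} = \frac{1}{-107} = - \frac{1}{107} \approx -0.0093458$)
$L{\left(B \right)} = \sqrt{28 + B}$
$v = \frac{133804}{24567}$ ($v = 4 \left(- \frac{33451}{-24567}\right) = 4 \left(\left(-33451\right) \left(- \frac{1}{24567}\right)\right) = 4 \cdot \frac{33451}{24567} = \frac{133804}{24567} \approx 5.4465$)
$\left(v + o{\left(-162 \right)}\right) + L{\left(k \right)} = \left(\frac{133804}{24567} - 162\right) + \sqrt{28 - \frac{1}{107}} = - \frac{3846050}{24567} + \sqrt{\frac{2995}{107}} = - \frac{3846050}{24567} + \frac{\sqrt{320465}}{107}$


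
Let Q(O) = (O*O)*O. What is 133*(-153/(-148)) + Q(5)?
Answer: 38849/148 ≈ 262.49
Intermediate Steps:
Q(O) = O**3 (Q(O) = O**2*O = O**3)
133*(-153/(-148)) + Q(5) = 133*(-153/(-148)) + 5**3 = 133*(-153*(-1/148)) + 125 = 133*(153/148) + 125 = 20349/148 + 125 = 38849/148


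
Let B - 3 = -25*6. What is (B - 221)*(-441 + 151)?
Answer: 106720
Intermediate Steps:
B = -147 (B = 3 - 25*6 = 3 - 150 = -147)
(B - 221)*(-441 + 151) = (-147 - 221)*(-441 + 151) = -368*(-290) = 106720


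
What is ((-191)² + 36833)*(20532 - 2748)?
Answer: 1303816176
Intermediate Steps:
((-191)² + 36833)*(20532 - 2748) = (36481 + 36833)*17784 = 73314*17784 = 1303816176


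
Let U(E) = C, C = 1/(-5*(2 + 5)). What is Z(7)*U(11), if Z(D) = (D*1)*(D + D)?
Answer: -14/5 ≈ -2.8000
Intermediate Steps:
Z(D) = 2*D**2 (Z(D) = D*(2*D) = 2*D**2)
C = -1/35 (C = 1/(-5*7) = 1/(-35) = -1/35 ≈ -0.028571)
U(E) = -1/35
Z(7)*U(11) = (2*7**2)*(-1/35) = (2*49)*(-1/35) = 98*(-1/35) = -14/5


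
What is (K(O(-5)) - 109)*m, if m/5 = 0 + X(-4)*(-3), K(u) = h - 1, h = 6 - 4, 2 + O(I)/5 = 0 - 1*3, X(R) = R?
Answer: -6480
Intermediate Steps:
O(I) = -25 (O(I) = -10 + 5*(0 - 1*3) = -10 + 5*(0 - 3) = -10 + 5*(-3) = -10 - 15 = -25)
h = 2
K(u) = 1 (K(u) = 2 - 1 = 1)
m = 60 (m = 5*(0 - 4*(-3)) = 5*(0 + 12) = 5*12 = 60)
(K(O(-5)) - 109)*m = (1 - 109)*60 = -108*60 = -6480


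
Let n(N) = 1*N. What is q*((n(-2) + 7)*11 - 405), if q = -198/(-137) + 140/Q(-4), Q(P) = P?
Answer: 1608950/137 ≈ 11744.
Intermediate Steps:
n(N) = N
q = -4597/137 (q = -198/(-137) + 140/(-4) = -198*(-1/137) + 140*(-1/4) = 198/137 - 35 = -4597/137 ≈ -33.555)
q*((n(-2) + 7)*11 - 405) = -4597*((-2 + 7)*11 - 405)/137 = -4597*(5*11 - 405)/137 = -4597*(55 - 405)/137 = -4597/137*(-350) = 1608950/137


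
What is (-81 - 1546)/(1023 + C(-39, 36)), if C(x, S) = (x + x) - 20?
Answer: -1627/925 ≈ -1.7589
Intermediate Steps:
C(x, S) = -20 + 2*x (C(x, S) = 2*x - 20 = -20 + 2*x)
(-81 - 1546)/(1023 + C(-39, 36)) = (-81 - 1546)/(1023 + (-20 + 2*(-39))) = -1627/(1023 + (-20 - 78)) = -1627/(1023 - 98) = -1627/925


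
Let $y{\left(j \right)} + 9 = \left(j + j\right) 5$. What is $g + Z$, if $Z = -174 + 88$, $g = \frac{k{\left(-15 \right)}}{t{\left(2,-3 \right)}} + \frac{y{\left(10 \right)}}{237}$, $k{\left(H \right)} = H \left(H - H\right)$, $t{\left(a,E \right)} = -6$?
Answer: $- \frac{20291}{237} \approx -85.616$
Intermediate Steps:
$k{\left(H \right)} = 0$ ($k{\left(H \right)} = H 0 = 0$)
$y{\left(j \right)} = -9 + 10 j$ ($y{\left(j \right)} = -9 + \left(j + j\right) 5 = -9 + 2 j 5 = -9 + 10 j$)
$g = \frac{91}{237}$ ($g = \frac{0}{-6} + \frac{-9 + 10 \cdot 10}{237} = 0 \left(- \frac{1}{6}\right) + \left(-9 + 100\right) \frac{1}{237} = 0 + 91 \cdot \frac{1}{237} = 0 + \frac{91}{237} = \frac{91}{237} \approx 0.38397$)
$Z = -86$
$g + Z = \frac{91}{237} - 86 = - \frac{20291}{237}$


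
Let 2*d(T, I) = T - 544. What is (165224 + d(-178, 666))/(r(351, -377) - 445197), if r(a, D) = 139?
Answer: -164863/445058 ≈ -0.37043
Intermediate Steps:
d(T, I) = -272 + T/2 (d(T, I) = (T - 544)/2 = (-544 + T)/2 = -272 + T/2)
(165224 + d(-178, 666))/(r(351, -377) - 445197) = (165224 + (-272 + (1/2)*(-178)))/(139 - 445197) = (165224 + (-272 - 89))/(-445058) = (165224 - 361)*(-1/445058) = 164863*(-1/445058) = -164863/445058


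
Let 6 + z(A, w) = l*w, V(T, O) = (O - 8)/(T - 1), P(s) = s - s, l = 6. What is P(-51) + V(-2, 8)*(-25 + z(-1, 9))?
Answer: 0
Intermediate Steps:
P(s) = 0
V(T, O) = (-8 + O)/(-1 + T)
z(A, w) = -6 + 6*w
P(-51) + V(-2, 8)*(-25 + z(-1, 9)) = 0 + ((-8 + 8)/(-1 - 2))*(-25 + (-6 + 6*9)) = 0 + (0/(-3))*(-25 + (-6 + 54)) = 0 + (-⅓*0)*(-25 + 48) = 0 + 0*23 = 0 + 0 = 0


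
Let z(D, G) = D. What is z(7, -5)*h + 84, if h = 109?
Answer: 847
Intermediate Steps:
z(7, -5)*h + 84 = 7*109 + 84 = 763 + 84 = 847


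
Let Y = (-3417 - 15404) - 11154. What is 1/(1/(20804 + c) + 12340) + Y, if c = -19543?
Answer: -466433210214/15560741 ≈ -29975.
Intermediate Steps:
Y = -29975 (Y = -18821 - 11154 = -29975)
1/(1/(20804 + c) + 12340) + Y = 1/(1/(20804 - 19543) + 12340) - 29975 = 1/(1/1261 + 12340) - 29975 = 1/(15560741/1261) - 29975 = 1261/15560741 - 29975 = -466433210214/15560741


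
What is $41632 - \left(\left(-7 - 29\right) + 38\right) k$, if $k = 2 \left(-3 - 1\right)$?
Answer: $41648$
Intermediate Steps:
$k = -8$ ($k = 2 \left(-4\right) = -8$)
$41632 - \left(\left(-7 - 29\right) + 38\right) k = 41632 - \left(\left(-7 - 29\right) + 38\right) \left(-8\right) = 41632 - \left(-36 + 38\right) \left(-8\right) = 41632 - 2 \left(-8\right) = 41632 - -16 = 41632 + 16 = 41648$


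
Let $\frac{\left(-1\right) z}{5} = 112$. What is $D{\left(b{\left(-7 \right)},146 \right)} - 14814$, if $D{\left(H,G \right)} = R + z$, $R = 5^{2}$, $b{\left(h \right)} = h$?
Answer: $-15349$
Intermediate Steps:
$z = -560$ ($z = \left(-5\right) 112 = -560$)
$R = 25$
$D{\left(H,G \right)} = -535$ ($D{\left(H,G \right)} = 25 - 560 = -535$)
$D{\left(b{\left(-7 \right)},146 \right)} - 14814 = -535 - 14814 = -15349$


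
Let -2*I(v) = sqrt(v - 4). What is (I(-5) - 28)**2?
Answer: 3127/4 + 84*I ≈ 781.75 + 84.0*I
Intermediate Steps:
I(v) = -sqrt(-4 + v)/2 (I(v) = -sqrt(v - 4)/2 = -sqrt(-4 + v)/2)
(I(-5) - 28)**2 = (-sqrt(-4 - 5)/2 - 28)**2 = (-3*I/2 - 28)**2 = (-28 - 3*I/2)**2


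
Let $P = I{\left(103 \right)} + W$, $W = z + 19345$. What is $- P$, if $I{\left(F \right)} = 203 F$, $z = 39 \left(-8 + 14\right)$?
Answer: $-40488$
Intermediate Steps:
$z = 234$ ($z = 39 \cdot 6 = 234$)
$W = 19579$ ($W = 234 + 19345 = 19579$)
$P = 40488$ ($P = 203 \cdot 103 + 19579 = 20909 + 19579 = 40488$)
$- P = \left(-1\right) 40488 = -40488$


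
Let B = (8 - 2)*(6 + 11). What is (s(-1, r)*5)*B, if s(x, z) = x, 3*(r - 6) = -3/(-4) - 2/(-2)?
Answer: -510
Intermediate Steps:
B = 102 (B = 6*17 = 102)
r = 79/12 (r = 6 + (-3/(-4) - 2/(-2))/3 = 6 + (-3*(-¼) - 2*(-½))/3 = 6 + (¾ + 1)/3 = 6 + (⅓)*(7/4) = 6 + 7/12 = 79/12 ≈ 6.5833)
(s(-1, r)*5)*B = -1*5*102 = -5*102 = -510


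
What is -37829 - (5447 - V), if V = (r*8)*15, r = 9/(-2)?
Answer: -43816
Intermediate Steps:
r = -9/2 (r = 9*(-½) = -9/2 ≈ -4.5000)
V = -540 (V = -9/2*8*15 = -36*15 = -540)
-37829 - (5447 - V) = -37829 - (5447 - 1*(-540)) = -37829 - (5447 + 540) = -37829 - 1*5987 = -37829 - 5987 = -43816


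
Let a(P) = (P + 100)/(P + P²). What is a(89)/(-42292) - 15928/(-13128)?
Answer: 74940966619/61767043080 ≈ 1.2133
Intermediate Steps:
a(P) = (100 + P)/(P + P²)
a(89)/(-42292) - 15928/(-13128) = ((100 + 89)/(89*(1 + 89)))/(-42292) - 15928/(-13128) = ((1/89)*189/90)*(-1/42292) - 15928*(-1/13128) = ((1/89)*(1/90)*189)*(-1/42292) + 1991/1641 = (21/890)*(-1/42292) + 1991/1641 = -21/37639880 + 1991/1641 = 74940966619/61767043080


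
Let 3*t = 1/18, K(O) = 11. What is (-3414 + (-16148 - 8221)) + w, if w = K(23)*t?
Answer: -1500271/54 ≈ -27783.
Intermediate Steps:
t = 1/54 (t = (1/3)/18 = (1/3)*(1/18) = 1/54 ≈ 0.018519)
w = 11/54 (w = 11*(1/54) = 11/54 ≈ 0.20370)
(-3414 + (-16148 - 8221)) + w = (-3414 + (-16148 - 8221)) + 11/54 = (-3414 - 24369) + 11/54 = -27783 + 11/54 = -1500271/54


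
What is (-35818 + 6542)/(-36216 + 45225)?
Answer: -2252/693 ≈ -3.2496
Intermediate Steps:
(-35818 + 6542)/(-36216 + 45225) = -29276/9009 = -29276*1/9009 = -2252/693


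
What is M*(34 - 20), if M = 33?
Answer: 462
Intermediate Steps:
M*(34 - 20) = 33*(34 - 20) = 33*14 = 462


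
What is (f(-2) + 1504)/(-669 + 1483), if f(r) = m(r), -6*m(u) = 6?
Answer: 1503/814 ≈ 1.8464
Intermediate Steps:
m(u) = -1 (m(u) = -1/6*6 = -1)
f(r) = -1
(f(-2) + 1504)/(-669 + 1483) = (-1 + 1504)/(-669 + 1483) = 1503/814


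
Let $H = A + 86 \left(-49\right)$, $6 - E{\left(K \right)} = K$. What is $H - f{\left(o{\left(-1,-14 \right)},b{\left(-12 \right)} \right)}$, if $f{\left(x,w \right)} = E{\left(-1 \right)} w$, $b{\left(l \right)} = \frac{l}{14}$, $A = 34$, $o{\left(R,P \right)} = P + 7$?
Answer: $-4174$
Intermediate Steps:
$E{\left(K \right)} = 6 - K$
$o{\left(R,P \right)} = 7 + P$
$b{\left(l \right)} = \frac{l}{14}$ ($b{\left(l \right)} = l \frac{1}{14} = \frac{l}{14}$)
$f{\left(x,w \right)} = 7 w$ ($f{\left(x,w \right)} = \left(6 - -1\right) w = \left(6 + 1\right) w = 7 w$)
$H = -4180$ ($H = 34 + 86 \left(-49\right) = 34 - 4214 = -4180$)
$H - f{\left(o{\left(-1,-14 \right)},b{\left(-12 \right)} \right)} = -4180 - 7 \cdot \frac{1}{14} \left(-12\right) = -4180 - 7 \left(- \frac{6}{7}\right) = -4180 - -6 = -4180 + 6 = -4174$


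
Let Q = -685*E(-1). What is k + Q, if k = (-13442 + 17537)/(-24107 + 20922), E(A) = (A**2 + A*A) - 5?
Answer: 14376/7 ≈ 2053.7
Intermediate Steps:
E(A) = -5 + 2*A**2 (E(A) = (A**2 + A**2) - 5 = 2*A**2 - 5 = -5 + 2*A**2)
Q = 2055 (Q = -685*(-5 + 2*(-1)**2) = -685*(-5 + 2*1) = -685*(-5 + 2) = -685*(-3) = 2055)
k = -9/7 (k = 4095/(-3185) = 4095*(-1/3185) = -9/7 ≈ -1.2857)
k + Q = -9/7 + 2055 = 14376/7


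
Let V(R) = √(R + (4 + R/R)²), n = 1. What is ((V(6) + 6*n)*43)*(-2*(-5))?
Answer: 2580 + 430*√31 ≈ 4974.1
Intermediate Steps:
V(R) = √(25 + R) (V(R) = √(R + (4 + 1)²) = √(R + 5²) = √(R + 25) = √(25 + R))
((V(6) + 6*n)*43)*(-2*(-5)) = ((√(25 + 6) + 6*1)*43)*(-2*(-5)) = ((√31 + 6)*43)*10 = ((6 + √31)*43)*10 = (258 + 43*√31)*10 = 2580 + 430*√31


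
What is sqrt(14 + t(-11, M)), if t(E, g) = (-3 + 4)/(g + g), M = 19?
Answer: sqrt(20254)/38 ≈ 3.7452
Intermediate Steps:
t(E, g) = 1/(2*g)
sqrt(14 + t(-11, M)) = sqrt(14 + (1/2)/19) = sqrt(14 + (1/2)*(1/19)) = sqrt(14 + 1/38) = sqrt(533/38) = sqrt(20254)/38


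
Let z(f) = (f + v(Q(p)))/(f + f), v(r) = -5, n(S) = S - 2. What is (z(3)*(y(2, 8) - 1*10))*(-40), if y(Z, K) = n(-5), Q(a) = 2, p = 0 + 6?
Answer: -680/3 ≈ -226.67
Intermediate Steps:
p = 6
n(S) = -2 + S
y(Z, K) = -7 (y(Z, K) = -2 - 5 = -7)
z(f) = (-5 + f)/(2*f) (z(f) = (f - 5)/(f + f) = (-5 + f)/((2*f)) = (-5 + f)*(1/(2*f)) = (-5 + f)/(2*f))
(z(3)*(y(2, 8) - 1*10))*(-40) = (((1/2)*(-5 + 3)/3)*(-7 - 1*10))*(-40) = (((1/2)*(1/3)*(-2))*(-7 - 10))*(-40) = -1/3*(-17)*(-40) = (17/3)*(-40) = -680/3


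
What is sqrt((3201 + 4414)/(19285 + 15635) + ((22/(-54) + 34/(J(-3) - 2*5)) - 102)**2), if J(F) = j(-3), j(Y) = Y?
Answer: sqrt(204575391067654)/136188 ≈ 105.02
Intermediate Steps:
J(F) = -3
sqrt((3201 + 4414)/(19285 + 15635) + ((22/(-54) + 34/(J(-3) - 2*5)) - 102)**2) = sqrt((3201 + 4414)/(19285 + 15635) + ((22/(-54) + 34/(-3 - 2*5)) - 102)**2) = sqrt(7615/34920 + ((22*(-1/54) + 34/(-3 - 10)) - 102)**2) = sqrt(7615*(1/34920) + ((-11/27 + 34/(-13)) - 102)**2) = sqrt(1523/6984 + ((-11/27 + 34*(-1/13)) - 102)**2) = sqrt(1523/6984 + ((-11/27 - 34/13) - 102)**2) = sqrt(1523/6984 + (-1061/351 - 102)**2) = sqrt(1523/6984 + (-36863/351)**2) = sqrt(1523/6984 + 1358880769/123201) = sqrt(1054512325091/95603976) = sqrt(204575391067654)/136188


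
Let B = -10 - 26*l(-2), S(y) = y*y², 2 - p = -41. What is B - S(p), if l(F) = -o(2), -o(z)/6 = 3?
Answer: -79985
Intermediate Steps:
p = 43 (p = 2 - 1*(-41) = 2 + 41 = 43)
o(z) = -18 (o(z) = -6*3 = -18)
S(y) = y³
l(F) = 18 (l(F) = -1*(-18) = 18)
B = -478 (B = -10 - 26*18 = -10 - 468 = -478)
B - S(p) = -478 - 1*43³ = -478 - 1*79507 = -478 - 79507 = -79985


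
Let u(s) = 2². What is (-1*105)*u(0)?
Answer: -420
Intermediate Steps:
u(s) = 4
(-1*105)*u(0) = -1*105*4 = -105*4 = -420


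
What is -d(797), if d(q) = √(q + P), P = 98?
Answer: -√895 ≈ -29.917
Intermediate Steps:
d(q) = √(98 + q) (d(q) = √(q + 98) = √(98 + q))
-d(797) = -√(98 + 797) = -√895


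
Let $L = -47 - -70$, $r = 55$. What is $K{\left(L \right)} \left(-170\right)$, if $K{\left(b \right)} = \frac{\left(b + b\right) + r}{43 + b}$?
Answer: $- \frac{8585}{33} \approx -260.15$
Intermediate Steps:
$L = 23$ ($L = -47 + 70 = 23$)
$K{\left(b \right)} = \frac{55 + 2 b}{43 + b}$ ($K{\left(b \right)} = \frac{\left(b + b\right) + 55}{43 + b} = \frac{2 b + 55}{43 + b} = \frac{55 + 2 b}{43 + b}$)
$K{\left(L \right)} \left(-170\right) = \frac{55 + 2 \cdot 23}{43 + 23} \left(-170\right) = \frac{55 + 46}{66} \left(-170\right) = \frac{1}{66} \cdot 101 \left(-170\right) = \frac{101}{66} \left(-170\right) = - \frac{8585}{33}$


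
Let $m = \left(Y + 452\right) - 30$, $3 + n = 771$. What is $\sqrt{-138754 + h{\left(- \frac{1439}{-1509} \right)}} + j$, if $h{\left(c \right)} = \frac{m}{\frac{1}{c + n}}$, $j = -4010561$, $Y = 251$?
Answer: $-4010561 + \frac{\sqrt{862448483433}}{1509} \approx -4.0099 \cdot 10^{6}$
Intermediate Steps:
$n = 768$ ($n = -3 + 771 = 768$)
$m = 673$ ($m = \left(251 + 452\right) - 30 = 703 - 30 = 673$)
$h{\left(c \right)} = 516864 + 673 c$ ($h{\left(c \right)} = \frac{673}{\frac{1}{c + 768}} = \frac{673}{\frac{1}{768 + c}} = 673 \left(768 + c\right) = 516864 + 673 c$)
$\sqrt{-138754 + h{\left(- \frac{1439}{-1509} \right)}} + j = \sqrt{-138754 + \left(516864 + 673 \left(- \frac{1439}{-1509}\right)\right)} - 4010561 = \sqrt{-138754 + \left(516864 + 673 \left(\left(-1439\right) \left(- \frac{1}{1509}\right)\right)\right)} - 4010561 = \sqrt{-138754 + \left(516864 + 673 \cdot \frac{1439}{1509}\right)} - 4010561 = \sqrt{-138754 + \left(516864 + \frac{968447}{1509}\right)} - 4010561 = \sqrt{-138754 + \frac{780916223}{1509}} - 4010561 = \sqrt{\frac{571536437}{1509}} - 4010561 = \frac{\sqrt{862448483433}}{1509} - 4010561 = -4010561 + \frac{\sqrt{862448483433}}{1509}$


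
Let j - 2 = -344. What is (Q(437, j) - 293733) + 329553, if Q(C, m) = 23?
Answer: 35843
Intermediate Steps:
j = -342 (j = 2 - 344 = -342)
(Q(437, j) - 293733) + 329553 = (23 - 293733) + 329553 = -293710 + 329553 = 35843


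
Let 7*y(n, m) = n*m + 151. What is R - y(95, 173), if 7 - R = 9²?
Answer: -17104/7 ≈ -2443.4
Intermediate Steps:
y(n, m) = 151/7 + m*n/7 (y(n, m) = (n*m + 151)/7 = (m*n + 151)/7 = (151 + m*n)/7 = 151/7 + m*n/7)
R = -74 (R = 7 - 1*9² = 7 - 1*81 = 7 - 81 = -74)
R - y(95, 173) = -74 - (151/7 + (⅐)*173*95) = -74 - (151/7 + 16435/7) = -74 - 1*16586/7 = -74 - 16586/7 = -17104/7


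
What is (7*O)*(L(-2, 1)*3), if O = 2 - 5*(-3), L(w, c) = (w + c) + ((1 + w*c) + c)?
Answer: -357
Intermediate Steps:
L(w, c) = 1 + w + 2*c + c*w (L(w, c) = (c + w) + ((1 + c*w) + c) = (c + w) + (1 + c + c*w) = 1 + w + 2*c + c*w)
O = 17 (O = 2 + 15 = 17)
(7*O)*(L(-2, 1)*3) = (7*17)*((1 - 2 + 2*1 + 1*(-2))*3) = 119*((1 - 2 + 2 - 2)*3) = 119*(-1*3) = 119*(-3) = -357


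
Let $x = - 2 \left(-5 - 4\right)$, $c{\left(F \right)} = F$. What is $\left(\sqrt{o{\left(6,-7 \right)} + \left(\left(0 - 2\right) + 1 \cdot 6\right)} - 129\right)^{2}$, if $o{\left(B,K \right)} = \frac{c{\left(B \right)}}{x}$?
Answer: $\frac{\left(387 - \sqrt{39}\right)^{2}}{9} \approx 16108.0$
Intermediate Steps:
$x = 18$ ($x = \left(-2\right) \left(-9\right) = 18$)
$o{\left(B,K \right)} = \frac{B}{18}$
$\left(\sqrt{o{\left(6,-7 \right)} + \left(\left(0 - 2\right) + 1 \cdot 6\right)} - 129\right)^{2} = \left(\sqrt{\frac{1}{18} \cdot 6 + \left(\left(0 - 2\right) + 1 \cdot 6\right)} - 129\right)^{2} = \left(\sqrt{\frac{1}{3} + \left(-2 + 6\right)} - 129\right)^{2} = \left(\sqrt{\frac{1}{3} + 4} - 129\right)^{2} = \left(\sqrt{\frac{13}{3}} - 129\right)^{2} = \left(\frac{\sqrt{39}}{3} - 129\right)^{2} = \left(-129 + \frac{\sqrt{39}}{3}\right)^{2}$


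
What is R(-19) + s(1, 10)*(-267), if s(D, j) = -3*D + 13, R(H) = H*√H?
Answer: -2670 - 19*I*√19 ≈ -2670.0 - 82.819*I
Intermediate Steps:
R(H) = H^(3/2)
s(D, j) = 13 - 3*D
R(-19) + s(1, 10)*(-267) = (-19)^(3/2) + (13 - 3*1)*(-267) = -19*I*√19 + (13 - 3)*(-267) = -19*I*√19 + 10*(-267) = -19*I*√19 - 2670 = -2670 - 19*I*√19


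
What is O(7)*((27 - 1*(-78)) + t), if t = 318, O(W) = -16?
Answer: -6768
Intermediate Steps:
O(7)*((27 - 1*(-78)) + t) = -16*((27 - 1*(-78)) + 318) = -16*((27 + 78) + 318) = -16*(105 + 318) = -16*423 = -6768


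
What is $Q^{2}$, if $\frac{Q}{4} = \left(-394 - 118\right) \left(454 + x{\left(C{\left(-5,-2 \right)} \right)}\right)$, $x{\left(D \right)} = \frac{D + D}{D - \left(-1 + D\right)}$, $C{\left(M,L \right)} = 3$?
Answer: $887514726400$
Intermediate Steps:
$x{\left(D \right)} = 2 D$ ($x{\left(D \right)} = \frac{2 D}{1} = 2 D 1 = 2 D$)
$Q = -942080$ ($Q = 4 \left(-394 - 118\right) \left(454 + 2 \cdot 3\right) = 4 \left(- 512 \left(454 + 6\right)\right) = 4 \left(\left(-512\right) 460\right) = 4 \left(-235520\right) = -942080$)
$Q^{2} = \left(-942080\right)^{2} = 887514726400$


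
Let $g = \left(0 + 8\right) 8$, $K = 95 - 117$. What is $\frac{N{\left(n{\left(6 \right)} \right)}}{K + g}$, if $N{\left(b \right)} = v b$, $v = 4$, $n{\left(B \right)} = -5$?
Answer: $- \frac{10}{21} \approx -0.47619$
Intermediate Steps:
$N{\left(b \right)} = 4 b$
$K = -22$ ($K = 95 - 117 = -22$)
$g = 64$ ($g = 8 \cdot 8 = 64$)
$\frac{N{\left(n{\left(6 \right)} \right)}}{K + g} = \frac{4 \left(-5\right)}{-22 + 64} = - \frac{20}{42} = \left(-20\right) \frac{1}{42} = - \frac{10}{21}$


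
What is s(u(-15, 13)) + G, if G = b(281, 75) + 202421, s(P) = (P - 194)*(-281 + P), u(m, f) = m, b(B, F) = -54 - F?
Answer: 264156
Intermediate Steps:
s(P) = (-281 + P)*(-194 + P) (s(P) = (-194 + P)*(-281 + P) = (-281 + P)*(-194 + P))
G = 202292 (G = (-54 - 1*75) + 202421 = (-54 - 75) + 202421 = -129 + 202421 = 202292)
s(u(-15, 13)) + G = (54514 + (-15)**2 - 475*(-15)) + 202292 = (54514 + 225 + 7125) + 202292 = 61864 + 202292 = 264156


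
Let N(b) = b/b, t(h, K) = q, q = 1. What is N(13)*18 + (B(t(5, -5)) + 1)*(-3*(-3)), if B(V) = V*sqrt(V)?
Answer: 36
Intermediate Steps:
t(h, K) = 1
N(b) = 1
B(V) = V**(3/2)
N(13)*18 + (B(t(5, -5)) + 1)*(-3*(-3)) = 1*18 + (1**(3/2) + 1)*(-3*(-3)) = 18 + (1 + 1)*9 = 18 + 2*9 = 18 + 18 = 36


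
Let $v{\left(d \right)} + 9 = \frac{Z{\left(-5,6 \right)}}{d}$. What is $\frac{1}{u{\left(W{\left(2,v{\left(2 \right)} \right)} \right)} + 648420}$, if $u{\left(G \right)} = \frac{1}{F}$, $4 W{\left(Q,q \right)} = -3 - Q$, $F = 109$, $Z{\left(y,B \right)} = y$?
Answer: $\frac{109}{70677781} \approx 1.5422 \cdot 10^{-6}$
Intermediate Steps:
$v{\left(d \right)} = -9 - \frac{5}{d}$
$W{\left(Q,q \right)} = - \frac{3}{4} - \frac{Q}{4}$ ($W{\left(Q,q \right)} = \frac{-3 - Q}{4} = - \frac{3}{4} - \frac{Q}{4}$)
$u{\left(G \right)} = \frac{1}{109}$
$\frac{1}{u{\left(W{\left(2,v{\left(2 \right)} \right)} \right)} + 648420} = \frac{1}{\frac{1}{109} + 648420} = \frac{1}{\frac{70677781}{109}} = \frac{109}{70677781}$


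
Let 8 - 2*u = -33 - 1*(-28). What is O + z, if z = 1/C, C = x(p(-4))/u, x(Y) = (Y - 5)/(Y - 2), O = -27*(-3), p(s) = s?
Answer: 256/3 ≈ 85.333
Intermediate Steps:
O = 81
u = 13/2 (u = 4 - (-33 - 1*(-28))/2 = 4 - (-33 + 28)/2 = 4 - ½*(-5) = 4 + 5/2 = 13/2 ≈ 6.5000)
x(Y) = (-5 + Y)/(-2 + Y)
C = 3/13 (C = ((-5 - 4)/(-2 - 4))/(13/2) = (-9/(-6))*(2/13) = -⅙*(-9)*(2/13) = (3/2)*(2/13) = 3/13 ≈ 0.23077)
z = 13/3 (z = 1/(3/13) = 13/3 ≈ 4.3333)
O + z = 81 + 13/3 = 256/3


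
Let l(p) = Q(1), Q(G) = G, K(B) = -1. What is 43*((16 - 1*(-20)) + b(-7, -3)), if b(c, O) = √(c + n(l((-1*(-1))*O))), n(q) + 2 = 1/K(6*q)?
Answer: 1548 + 43*I*√10 ≈ 1548.0 + 135.98*I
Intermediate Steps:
l(p) = 1
n(q) = -3 (n(q) = -2 + 1/(-1) = -2 - 1 = -3)
b(c, O) = √(-3 + c) (b(c, O) = √(c - 3) = √(-3 + c))
43*((16 - 1*(-20)) + b(-7, -3)) = 43*((16 - 1*(-20)) + √(-3 - 7)) = 43*((16 + 20) + √(-10)) = 43*(36 + I*√10) = 1548 + 43*I*√10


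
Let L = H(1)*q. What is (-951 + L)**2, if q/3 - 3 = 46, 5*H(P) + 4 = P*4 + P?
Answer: 21233664/25 ≈ 8.4935e+5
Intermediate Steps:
H(P) = -4/5 + P (H(P) = -4/5 + (P*4 + P)/5 = -4/5 + (4*P + P)/5 = -4/5 + (5*P)/5 = -4/5 + P)
q = 147 (q = 9 + 3*46 = 9 + 138 = 147)
L = 147/5 (L = (-4/5 + 1)*147 = (1/5)*147 = 147/5 ≈ 29.400)
(-951 + L)**2 = (-951 + 147/5)**2 = (-4608/5)**2 = 21233664/25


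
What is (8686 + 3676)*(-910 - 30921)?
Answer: -393494822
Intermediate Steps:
(8686 + 3676)*(-910 - 30921) = 12362*(-31831) = -393494822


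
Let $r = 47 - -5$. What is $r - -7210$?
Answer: $7262$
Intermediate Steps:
$r = 52$ ($r = 47 + 5 = 52$)
$r - -7210 = 52 - -7210 = 52 + 7210 = 7262$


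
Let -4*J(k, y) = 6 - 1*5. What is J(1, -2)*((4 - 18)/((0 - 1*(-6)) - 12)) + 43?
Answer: 509/12 ≈ 42.417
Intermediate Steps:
J(k, y) = -1/4 (J(k, y) = -(6 - 1*5)/4 = -(6 - 5)/4 = -1/4*1 = -1/4)
J(1, -2)*((4 - 18)/((0 - 1*(-6)) - 12)) + 43 = -(4 - 18)/(4*((0 - 1*(-6)) - 12)) + 43 = -(-7)/(2*((0 + 6) - 12)) + 43 = -(-7)/(2*(6 - 12)) + 43 = -(-7)/(2*(-6)) + 43 = -(-7)*(-1)/(2*6) + 43 = -1/4*7/3 + 43 = -7/12 + 43 = 509/12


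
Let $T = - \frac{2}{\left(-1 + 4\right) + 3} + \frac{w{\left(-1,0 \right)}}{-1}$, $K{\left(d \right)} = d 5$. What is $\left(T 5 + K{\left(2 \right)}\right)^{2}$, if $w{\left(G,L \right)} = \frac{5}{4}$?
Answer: $\frac{625}{144} \approx 4.3403$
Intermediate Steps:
$K{\left(d \right)} = 5 d$
$w{\left(G,L \right)} = \frac{5}{4}$ ($w{\left(G,L \right)} = 5 \cdot \frac{1}{4} = \frac{5}{4}$)
$T = - \frac{19}{12}$ ($T = - \frac{2}{\left(-1 + 4\right) + 3} + \frac{5}{4 \left(-1\right)} = - \frac{2}{3 + 3} + \frac{5}{4} \left(-1\right) = - \frac{2}{6} - \frac{5}{4} = \left(-2\right) \frac{1}{6} - \frac{5}{4} = - \frac{1}{3} - \frac{5}{4} = - \frac{19}{12} \approx -1.5833$)
$\left(T 5 + K{\left(2 \right)}\right)^{2} = \left(\left(- \frac{19}{12}\right) 5 + 5 \cdot 2\right)^{2} = \left(- \frac{95}{12} + 10\right)^{2} = \left(\frac{25}{12}\right)^{2} = \frac{625}{144}$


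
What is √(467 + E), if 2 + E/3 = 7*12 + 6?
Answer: √731 ≈ 27.037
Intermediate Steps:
E = 264 (E = -6 + 3*(7*12 + 6) = -6 + 3*(84 + 6) = -6 + 3*90 = -6 + 270 = 264)
√(467 + E) = √(467 + 264) = √731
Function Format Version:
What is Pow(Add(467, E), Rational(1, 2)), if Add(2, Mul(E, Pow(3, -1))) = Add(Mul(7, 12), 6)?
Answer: Pow(731, Rational(1, 2)) ≈ 27.037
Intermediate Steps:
E = 264 (E = Add(-6, Mul(3, Add(Mul(7, 12), 6))) = Add(-6, Mul(3, Add(84, 6))) = Add(-6, Mul(3, 90)) = Add(-6, 270) = 264)
Pow(Add(467, E), Rational(1, 2)) = Pow(Add(467, 264), Rational(1, 2)) = Pow(731, Rational(1, 2))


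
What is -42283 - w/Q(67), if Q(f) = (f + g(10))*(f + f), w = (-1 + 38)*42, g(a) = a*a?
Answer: -473105264/11189 ≈ -42283.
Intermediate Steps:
g(a) = a²
w = 1554 (w = 37*42 = 1554)
Q(f) = 2*f*(100 + f) (Q(f) = (f + 10²)*(f + f) = (f + 100)*(2*f) = (100 + f)*(2*f) = 2*f*(100 + f))
-42283 - w/Q(67) = -42283 - 1554/(2*67*(100 + 67)) = -42283 - 1554/(2*67*167) = -42283 - 1554/22378 = -42283 - 1*777/11189 = -42283 - 777/11189 = -473105264/11189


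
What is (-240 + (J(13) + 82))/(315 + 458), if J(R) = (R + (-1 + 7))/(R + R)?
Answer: -4089/20098 ≈ -0.20345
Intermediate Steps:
J(R) = (6 + R)/(2*R) (J(R) = (R + 6)/((2*R)) = (6 + R)*(1/(2*R)) = (6 + R)/(2*R))
(-240 + (J(13) + 82))/(315 + 458) = (-240 + ((½)*(6 + 13)/13 + 82))/(315 + 458) = (-240 + ((½)*(1/13)*19 + 82))/773 = (-240 + (19/26 + 82))*(1/773) = (-240 + 2151/26)*(1/773) = -4089/26*1/773 = -4089/20098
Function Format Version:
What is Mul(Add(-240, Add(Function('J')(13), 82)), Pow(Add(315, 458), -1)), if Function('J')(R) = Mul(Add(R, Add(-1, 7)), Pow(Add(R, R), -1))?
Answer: Rational(-4089, 20098) ≈ -0.20345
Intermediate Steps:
Function('J')(R) = Mul(Rational(1, 2), Pow(R, -1), Add(6, R)) (Function('J')(R) = Mul(Add(R, 6), Pow(Mul(2, R), -1)) = Mul(Add(6, R), Mul(Rational(1, 2), Pow(R, -1))) = Mul(Rational(1, 2), Pow(R, -1), Add(6, R)))
Mul(Add(-240, Add(Function('J')(13), 82)), Pow(Add(315, 458), -1)) = Mul(Add(-240, Add(Mul(Rational(1, 2), Pow(13, -1), Add(6, 13)), 82)), Pow(Add(315, 458), -1)) = Mul(Add(-240, Add(Mul(Rational(1, 2), Rational(1, 13), 19), 82)), Pow(773, -1)) = Mul(Add(-240, Add(Rational(19, 26), 82)), Rational(1, 773)) = Mul(Add(-240, Rational(2151, 26)), Rational(1, 773)) = Mul(Rational(-4089, 26), Rational(1, 773)) = Rational(-4089, 20098)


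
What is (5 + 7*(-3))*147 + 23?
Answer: -2329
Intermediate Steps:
(5 + 7*(-3))*147 + 23 = (5 - 21)*147 + 23 = -16*147 + 23 = -2352 + 23 = -2329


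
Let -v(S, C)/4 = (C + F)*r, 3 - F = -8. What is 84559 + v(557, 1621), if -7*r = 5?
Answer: 624553/7 ≈ 89222.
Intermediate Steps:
r = -5/7 (r = -⅐*5 = -5/7 ≈ -0.71429)
F = 11 (F = 3 - 1*(-8) = 3 + 8 = 11)
v(S, C) = 220/7 + 20*C/7 (v(S, C) = -4*(C + 11)*(-5)/7 = -4*(11 + C)*(-5)/7 = -4*(-55/7 - 5*C/7) = 220/7 + 20*C/7)
84559 + v(557, 1621) = 84559 + (220/7 + (20/7)*1621) = 84559 + (220/7 + 32420/7) = 84559 + 32640/7 = 624553/7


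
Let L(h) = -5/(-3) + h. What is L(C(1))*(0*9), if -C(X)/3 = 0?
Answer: 0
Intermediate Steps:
C(X) = 0 (C(X) = -3*0 = 0)
L(h) = 5/3 + h (L(h) = -5*(-1)/3 + h = -5*(-⅓) + h = 5/3 + h)
L(C(1))*(0*9) = (5/3 + 0)*(0*9) = (5/3)*0 = 0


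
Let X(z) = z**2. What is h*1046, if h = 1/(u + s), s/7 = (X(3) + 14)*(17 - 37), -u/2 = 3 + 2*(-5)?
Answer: -523/1603 ≈ -0.32626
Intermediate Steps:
u = 14 (u = -2*(3 + 2*(-5)) = -2*(3 - 10) = -2*(-7) = 14)
s = -3220 (s = 7*((3**2 + 14)*(17 - 37)) = 7*((9 + 14)*(-20)) = 7*(23*(-20)) = 7*(-460) = -3220)
h = -1/3206 (h = 1/(14 - 3220) = 1/(-3206) = -1/3206 ≈ -0.00031192)
h*1046 = -1/3206*1046 = -523/1603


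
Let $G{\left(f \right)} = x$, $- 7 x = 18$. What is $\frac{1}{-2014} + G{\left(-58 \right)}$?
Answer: $- \frac{36259}{14098} \approx -2.5719$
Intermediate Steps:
$x = - \frac{18}{7}$ ($x = \left(- \frac{1}{7}\right) 18 = - \frac{18}{7} \approx -2.5714$)
$G{\left(f \right)} = - \frac{18}{7}$
$\frac{1}{-2014} + G{\left(-58 \right)} = \frac{1}{-2014} - \frac{18}{7} = - \frac{1}{2014} - \frac{18}{7} = - \frac{36259}{14098}$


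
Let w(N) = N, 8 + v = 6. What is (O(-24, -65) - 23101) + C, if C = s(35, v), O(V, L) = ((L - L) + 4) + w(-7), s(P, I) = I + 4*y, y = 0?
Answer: -23106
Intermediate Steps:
v = -2 (v = -8 + 6 = -2)
s(P, I) = I (s(P, I) = I + 4*0 = I + 0 = I)
O(V, L) = -3 (O(V, L) = ((L - L) + 4) - 7 = (0 + 4) - 7 = 4 - 7 = -3)
C = -2
(O(-24, -65) - 23101) + C = (-3 - 23101) - 2 = -23104 - 2 = -23106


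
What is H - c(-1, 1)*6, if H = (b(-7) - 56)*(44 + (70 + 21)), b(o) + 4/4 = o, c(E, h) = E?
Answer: -8634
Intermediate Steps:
b(o) = -1 + o
H = -8640 (H = ((-1 - 7) - 56)*(44 + (70 + 21)) = (-8 - 56)*(44 + 91) = -64*135 = -8640)
H - c(-1, 1)*6 = -8640 - (-1)*6 = -8640 - 1*(-6) = -8640 + 6 = -8634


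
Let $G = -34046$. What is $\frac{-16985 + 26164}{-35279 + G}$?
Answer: $- \frac{9179}{69325} \approx -0.13241$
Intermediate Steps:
$\frac{-16985 + 26164}{-35279 + G} = \frac{-16985 + 26164}{-35279 - 34046} = \frac{9179}{-69325} = 9179 \left(- \frac{1}{69325}\right) = - \frac{9179}{69325}$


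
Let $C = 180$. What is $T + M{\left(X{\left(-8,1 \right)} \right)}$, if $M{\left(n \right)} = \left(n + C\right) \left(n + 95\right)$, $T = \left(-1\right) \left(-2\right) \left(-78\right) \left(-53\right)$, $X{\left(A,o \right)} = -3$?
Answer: $24552$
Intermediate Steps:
$T = 8268$ ($T = 2 \left(-78\right) \left(-53\right) = \left(-156\right) \left(-53\right) = 8268$)
$M{\left(n \right)} = \left(95 + n\right) \left(180 + n\right)$ ($M{\left(n \right)} = \left(n + 180\right) \left(n + 95\right) = \left(180 + n\right) \left(95 + n\right) = \left(95 + n\right) \left(180 + n\right)$)
$T + M{\left(X{\left(-8,1 \right)} \right)} = 8268 + \left(17100 + \left(-3\right)^{2} + 275 \left(-3\right)\right) = 8268 + \left(17100 + 9 - 825\right) = 8268 + 16284 = 24552$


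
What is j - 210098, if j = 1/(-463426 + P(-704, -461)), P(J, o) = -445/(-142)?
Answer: -13825718862748/65806047 ≈ -2.1010e+5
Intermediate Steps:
P(J, o) = 445/142 (P(J, o) = -445*(-1/142) = 445/142)
j = -142/65806047 (j = 1/(-463426 + 445/142) = 1/(-65806047/142) = -142/65806047 ≈ -2.1579e-6)
j - 210098 = -142/65806047 - 210098 = -13825718862748/65806047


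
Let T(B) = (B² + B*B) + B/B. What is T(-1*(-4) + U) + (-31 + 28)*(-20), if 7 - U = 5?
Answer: 133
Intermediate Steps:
U = 2 (U = 7 - 1*5 = 7 - 5 = 2)
T(B) = 1 + 2*B² (T(B) = (B² + B²) + 1 = 2*B² + 1 = 1 + 2*B²)
T(-1*(-4) + U) + (-31 + 28)*(-20) = (1 + 2*(-1*(-4) + 2)²) + (-31 + 28)*(-20) = (1 + 2*(4 + 2)²) - 3*(-20) = (1 + 2*6²) + 60 = (1 + 2*36) + 60 = (1 + 72) + 60 = 73 + 60 = 133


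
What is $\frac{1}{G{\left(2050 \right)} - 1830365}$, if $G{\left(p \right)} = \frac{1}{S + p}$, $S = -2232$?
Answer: $- \frac{182}{333126431} \approx -5.4634 \cdot 10^{-7}$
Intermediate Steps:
$G{\left(p \right)} = \frac{1}{-2232 + p}$
$\frac{1}{G{\left(2050 \right)} - 1830365} = \frac{1}{\frac{1}{-2232 + 2050} - 1830365} = \frac{1}{\frac{1}{-182} - 1830365} = \frac{1}{- \frac{1}{182} - 1830365} = \frac{1}{- \frac{333126431}{182}} = - \frac{182}{333126431}$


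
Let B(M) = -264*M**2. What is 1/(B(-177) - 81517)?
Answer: -1/8352373 ≈ -1.1973e-7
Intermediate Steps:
1/(B(-177) - 81517) = 1/(-264*(-177)**2 - 81517) = 1/(-264*31329 - 81517) = 1/(-8270856 - 81517) = 1/(-8352373) = -1/8352373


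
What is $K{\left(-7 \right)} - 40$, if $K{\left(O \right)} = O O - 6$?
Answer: $3$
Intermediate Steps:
$K{\left(O \right)} = -6 + O^{2}$ ($K{\left(O \right)} = O^{2} - 6 = -6 + O^{2}$)
$K{\left(-7 \right)} - 40 = \left(-6 + \left(-7\right)^{2}\right) - 40 = \left(-6 + 49\right) - 40 = 43 - 40 = 3$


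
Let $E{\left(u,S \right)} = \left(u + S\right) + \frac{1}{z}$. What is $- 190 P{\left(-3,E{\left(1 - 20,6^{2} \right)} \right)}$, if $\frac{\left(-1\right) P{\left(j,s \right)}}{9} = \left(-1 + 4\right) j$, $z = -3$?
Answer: $-15390$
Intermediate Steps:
$E{\left(u,S \right)} = - \frac{1}{3} + S + u$ ($E{\left(u,S \right)} = \left(u + S\right) + \frac{1}{-3} = \left(S + u\right) - \frac{1}{3} = - \frac{1}{3} + S + u$)
$P{\left(j,s \right)} = - 27 j$ ($P{\left(j,s \right)} = - 9 \left(-1 + 4\right) j = - 9 \cdot 3 j = - 27 j$)
$- 190 P{\left(-3,E{\left(1 - 20,6^{2} \right)} \right)} = - 190 \left(\left(-27\right) \left(-3\right)\right) = \left(-190\right) 81 = -15390$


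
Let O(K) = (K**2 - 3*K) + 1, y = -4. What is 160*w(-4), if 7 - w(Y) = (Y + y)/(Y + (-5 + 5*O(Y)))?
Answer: 19200/17 ≈ 1129.4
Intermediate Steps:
O(K) = 1 + K**2 - 3*K
w(Y) = 7 - (-4 + Y)/(-14*Y + 5*Y**2) (w(Y) = 7 - (Y - 4)/(Y + (-5 + 5*(1 + Y**2 - 3*Y))) = 7 - (-4 + Y)/(Y + (-5 + (5 - 15*Y + 5*Y**2))) = 7 - (-4 + Y)/(Y + (-15*Y + 5*Y**2)) = 7 - (-4 + Y)/(-14*Y + 5*Y**2))
160*w(-4) = 160*((4 - 99*(-4) + 35*(-4)**2)/((-4)*(-14 + 5*(-4)))) = 160*(-(4 + 396 + 35*16)/(4*(-14 - 20))) = 160*(-1/4*(4 + 396 + 560)/(-34)) = 160*(-1/4*(-1/34)*960) = 160*(120/17) = 19200/17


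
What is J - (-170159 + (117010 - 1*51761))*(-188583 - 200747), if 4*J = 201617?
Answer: -163378239583/4 ≈ -4.0845e+10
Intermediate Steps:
J = 201617/4 (J = (¼)*201617 = 201617/4 ≈ 50404.)
J - (-170159 + (117010 - 1*51761))*(-188583 - 200747) = 201617/4 - (-170159 + (117010 - 1*51761))*(-188583 - 200747) = 201617/4 - (-170159 + (117010 - 51761))*(-389330) = 201617/4 - (-170159 + 65249)*(-389330) = 201617/4 - (-104910)*(-389330) = 201617/4 - 1*40844610300 = 201617/4 - 40844610300 = -163378239583/4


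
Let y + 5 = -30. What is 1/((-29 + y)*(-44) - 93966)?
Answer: -1/91150 ≈ -1.0971e-5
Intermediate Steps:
y = -35 (y = -5 - 30 = -35)
1/((-29 + y)*(-44) - 93966) = 1/((-29 - 35)*(-44) - 93966) = 1/(-64*(-44) - 93966) = 1/(2816 - 93966) = 1/(-91150) = -1/91150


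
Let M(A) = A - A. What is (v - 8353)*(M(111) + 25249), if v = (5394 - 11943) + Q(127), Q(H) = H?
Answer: -373053975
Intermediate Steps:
M(A) = 0
v = -6422 (v = (5394 - 11943) + 127 = -6549 + 127 = -6422)
(v - 8353)*(M(111) + 25249) = (-6422 - 8353)*(0 + 25249) = -14775*25249 = -373053975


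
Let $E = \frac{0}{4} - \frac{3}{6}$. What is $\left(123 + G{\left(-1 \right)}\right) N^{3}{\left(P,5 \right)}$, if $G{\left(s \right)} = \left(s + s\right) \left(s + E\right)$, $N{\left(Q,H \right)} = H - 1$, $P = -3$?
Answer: $8064$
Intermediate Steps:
$N{\left(Q,H \right)} = -1 + H$
$E = - \frac{1}{2}$ ($E = 0 \cdot \frac{1}{4} - \frac{1}{2} = 0 - \frac{1}{2} = - \frac{1}{2} \approx -0.5$)
$G{\left(s \right)} = 2 s \left(- \frac{1}{2} + s\right)$ ($G{\left(s \right)} = \left(s + s\right) \left(s - \frac{1}{2}\right) = 2 s \left(- \frac{1}{2} + s\right)$)
$\left(123 + G{\left(-1 \right)}\right) N^{3}{\left(P,5 \right)} = \left(123 - \left(-1 + 2 \left(-1\right)\right)\right) \left(-1 + 5\right)^{3} = \left(123 - \left(-1 - 2\right)\right) 4^{3} = \left(123 - -3\right) 64 = \left(123 + 3\right) 64 = 126 \cdot 64 = 8064$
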